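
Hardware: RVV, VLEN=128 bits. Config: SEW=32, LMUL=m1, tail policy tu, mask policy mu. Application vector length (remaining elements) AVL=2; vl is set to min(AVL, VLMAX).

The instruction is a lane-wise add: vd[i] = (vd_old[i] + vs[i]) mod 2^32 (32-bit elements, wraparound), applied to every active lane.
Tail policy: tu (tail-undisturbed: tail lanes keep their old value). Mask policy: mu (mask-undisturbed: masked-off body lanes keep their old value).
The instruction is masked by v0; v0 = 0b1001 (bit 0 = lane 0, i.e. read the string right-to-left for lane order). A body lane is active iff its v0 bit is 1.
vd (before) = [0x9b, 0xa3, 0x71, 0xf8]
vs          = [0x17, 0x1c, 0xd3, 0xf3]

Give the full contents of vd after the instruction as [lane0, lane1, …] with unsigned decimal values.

VLMAX = VLEN×LMUL/SEW = 128×1/32 = 4
vl = min(AVL, VLMAX) = min(2, 4) = 2
vd[0] add(0x9b,0x17) -> 0xb2
vd[1] mask-off/keep -> 0xa3
vd[2] tail/keep -> 0x71
vd[3] tail/keep -> 0xf8

vd = [178, 163, 113, 248]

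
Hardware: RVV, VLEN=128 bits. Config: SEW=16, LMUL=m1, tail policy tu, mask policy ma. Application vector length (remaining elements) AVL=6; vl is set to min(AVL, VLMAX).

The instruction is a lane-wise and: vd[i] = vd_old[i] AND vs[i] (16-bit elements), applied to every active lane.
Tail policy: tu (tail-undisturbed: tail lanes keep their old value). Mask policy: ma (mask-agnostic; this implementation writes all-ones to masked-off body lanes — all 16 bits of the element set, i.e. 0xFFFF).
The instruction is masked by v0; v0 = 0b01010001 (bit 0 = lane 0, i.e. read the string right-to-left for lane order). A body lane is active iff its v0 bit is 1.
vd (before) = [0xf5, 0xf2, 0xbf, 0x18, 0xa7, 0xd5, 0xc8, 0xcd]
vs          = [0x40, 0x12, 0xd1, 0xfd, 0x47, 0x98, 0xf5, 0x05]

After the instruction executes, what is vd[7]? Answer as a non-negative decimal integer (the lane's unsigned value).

vd[7] = 205

VLMAX = VLEN×LMUL/SEW = 128×1/16 = 8
vl = min(AVL, VLMAX) = min(6, 8) = 6
lane  0: and(0xf5,0x40) ⇒ 0x40
lane  1: mask-off/ones ⇒ 0xffff
lane  2: mask-off/ones ⇒ 0xffff
lane  3: mask-off/ones ⇒ 0xffff
lane  4: and(0xa7,0x47) ⇒ 0x07
lane  5: mask-off/ones ⇒ 0xffff
lane  6: tail/keep ⇒ 0xc8
lane  7: tail/keep ⇒ 0xcd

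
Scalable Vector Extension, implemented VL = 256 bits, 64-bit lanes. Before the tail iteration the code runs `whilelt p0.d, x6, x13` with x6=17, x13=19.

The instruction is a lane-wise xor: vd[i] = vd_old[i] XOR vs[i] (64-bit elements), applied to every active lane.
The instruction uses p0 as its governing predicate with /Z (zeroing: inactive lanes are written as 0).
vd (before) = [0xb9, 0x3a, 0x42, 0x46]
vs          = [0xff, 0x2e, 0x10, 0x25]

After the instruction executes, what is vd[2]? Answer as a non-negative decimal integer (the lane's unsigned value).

register lanes = 256/64 = 4
active while 17+j < 19, i.e. j ∈ [0,2) capped at 4 ⇒ 2
vd[0] xor(0xb9,0xff) -> 0x46
vd[1] xor(0x3a,0x2e) -> 0x14
vd[2] tail/zero -> 0x00
vd[3] tail/zero -> 0x00

vd[2] = 0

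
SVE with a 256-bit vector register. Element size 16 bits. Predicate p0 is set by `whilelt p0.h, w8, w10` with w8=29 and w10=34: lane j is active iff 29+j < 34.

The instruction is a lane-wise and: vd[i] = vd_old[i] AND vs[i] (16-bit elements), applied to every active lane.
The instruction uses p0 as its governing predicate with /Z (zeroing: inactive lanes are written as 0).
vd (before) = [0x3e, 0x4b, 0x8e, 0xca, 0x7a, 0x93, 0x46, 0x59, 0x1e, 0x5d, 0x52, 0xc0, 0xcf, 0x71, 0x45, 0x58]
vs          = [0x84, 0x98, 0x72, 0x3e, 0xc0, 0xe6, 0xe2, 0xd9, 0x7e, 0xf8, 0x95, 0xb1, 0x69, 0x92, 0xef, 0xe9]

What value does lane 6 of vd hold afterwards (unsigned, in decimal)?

lane count: 256 div 16 = 16
p0[j] = (29+j < 34); true for j=0..4 → 5 lanes set
  i=0: and(0x3e,0x84) → 4
  i=1: and(0x4b,0x98) → 8
  i=2: and(0x8e,0x72) → 2
  i=3: and(0xca,0x3e) → 10
  i=4: and(0x7a,0xc0) → 64
  i=5: tail/zero → 0
  i=6: tail/zero → 0
  i=7: tail/zero → 0
  i=8: tail/zero → 0
  i=9: tail/zero → 0
  i=10: tail/zero → 0
  i=11: tail/zero → 0
  i=12: tail/zero → 0
  i=13: tail/zero → 0
  i=14: tail/zero → 0
  i=15: tail/zero → 0

vd[6] = 0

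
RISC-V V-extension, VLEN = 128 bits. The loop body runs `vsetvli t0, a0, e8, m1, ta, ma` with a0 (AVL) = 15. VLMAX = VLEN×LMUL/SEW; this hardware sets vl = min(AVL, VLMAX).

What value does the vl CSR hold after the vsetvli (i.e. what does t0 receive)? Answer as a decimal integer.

VLMAX = VLEN×LMUL/SEW = 128×1/8 = 16
vl = min(AVL, VLMAX) = min(15, 16) = 15

vl = 15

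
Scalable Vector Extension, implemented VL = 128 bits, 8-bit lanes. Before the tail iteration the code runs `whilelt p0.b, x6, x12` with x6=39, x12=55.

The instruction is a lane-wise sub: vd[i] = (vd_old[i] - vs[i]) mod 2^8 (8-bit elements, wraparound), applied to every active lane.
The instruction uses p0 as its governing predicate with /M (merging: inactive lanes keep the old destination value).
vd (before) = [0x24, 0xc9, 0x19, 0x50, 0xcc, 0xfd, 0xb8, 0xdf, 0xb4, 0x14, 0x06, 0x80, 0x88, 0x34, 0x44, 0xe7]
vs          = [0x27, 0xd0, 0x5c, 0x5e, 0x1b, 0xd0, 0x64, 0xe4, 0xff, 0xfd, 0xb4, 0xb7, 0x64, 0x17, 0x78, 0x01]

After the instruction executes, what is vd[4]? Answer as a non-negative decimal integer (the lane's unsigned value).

vd[4] = 177

128-bit reg / 8-bit elem → 16 lanes
active while 39+j < 55, i.e. j ∈ [0,16) capped at 16 ⇒ 16
lane  0: sub(0x24,0x27) ⇒ 0xfd
lane  1: sub(0xc9,0xd0) ⇒ 0xf9
lane  2: sub(0x19,0x5c) ⇒ 0xbd
lane  3: sub(0x50,0x5e) ⇒ 0xf2
lane  4: sub(0xcc,0x1b) ⇒ 0xb1
lane  5: sub(0xfd,0xd0) ⇒ 0x2d
lane  6: sub(0xb8,0x64) ⇒ 0x54
lane  7: sub(0xdf,0xe4) ⇒ 0xfb
lane  8: sub(0xb4,0xff) ⇒ 0xb5
lane  9: sub(0x14,0xfd) ⇒ 0x17
lane 10: sub(0x06,0xb4) ⇒ 0x52
lane 11: sub(0x80,0xb7) ⇒ 0xc9
lane 12: sub(0x88,0x64) ⇒ 0x24
lane 13: sub(0x34,0x17) ⇒ 0x1d
lane 14: sub(0x44,0x78) ⇒ 0xcc
lane 15: sub(0xe7,0x01) ⇒ 0xe6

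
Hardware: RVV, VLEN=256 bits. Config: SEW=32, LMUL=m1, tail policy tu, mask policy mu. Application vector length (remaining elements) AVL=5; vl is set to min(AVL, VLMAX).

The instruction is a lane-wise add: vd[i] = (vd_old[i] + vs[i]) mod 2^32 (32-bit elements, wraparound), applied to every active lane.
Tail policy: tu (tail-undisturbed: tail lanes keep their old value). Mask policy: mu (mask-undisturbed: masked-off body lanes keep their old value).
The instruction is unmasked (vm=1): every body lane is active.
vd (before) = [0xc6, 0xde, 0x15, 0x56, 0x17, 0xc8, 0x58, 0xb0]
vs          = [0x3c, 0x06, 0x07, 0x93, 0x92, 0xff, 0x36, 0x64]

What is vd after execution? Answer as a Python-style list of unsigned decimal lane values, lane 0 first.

vd = [258, 228, 28, 233, 169, 200, 88, 176]

lanes per group: 256·1/32 = 8
AVL=5 ≤ VLMAX=8, so vl = 5
vd[0] add(0xc6,0x3c) -> 0x102
vd[1] add(0xde,0x06) -> 0xe4
vd[2] add(0x15,0x07) -> 0x1c
vd[3] add(0x56,0x93) -> 0xe9
vd[4] add(0x17,0x92) -> 0xa9
vd[5] tail/keep -> 0xc8
vd[6] tail/keep -> 0x58
vd[7] tail/keep -> 0xb0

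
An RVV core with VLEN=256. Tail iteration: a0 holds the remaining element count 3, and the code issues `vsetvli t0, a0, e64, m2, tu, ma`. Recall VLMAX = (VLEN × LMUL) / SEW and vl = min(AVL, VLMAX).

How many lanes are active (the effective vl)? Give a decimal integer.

vl = 3

lanes per group: 256·2/64 = 8
AVL=3 ≤ VLMAX=8, so vl = 3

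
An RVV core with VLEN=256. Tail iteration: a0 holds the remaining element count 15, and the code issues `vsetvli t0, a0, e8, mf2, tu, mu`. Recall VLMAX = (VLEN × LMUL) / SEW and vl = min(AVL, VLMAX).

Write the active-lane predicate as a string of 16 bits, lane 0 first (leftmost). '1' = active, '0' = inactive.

predicate = 1111111111111110

lanes per group: 256·1/2/8 = 16
vl ← min(15, 16) = 15
bits (lane 0 leftmost): 1111111111111110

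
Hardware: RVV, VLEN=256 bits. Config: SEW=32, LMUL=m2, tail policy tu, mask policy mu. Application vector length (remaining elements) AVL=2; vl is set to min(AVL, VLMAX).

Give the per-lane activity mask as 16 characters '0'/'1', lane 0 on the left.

predicate = 1100000000000000

VLMAX = VLEN×LMUL/SEW = 256×2/32 = 16
vl ← min(2, 16) = 2
bits (lane 0 leftmost): 1100000000000000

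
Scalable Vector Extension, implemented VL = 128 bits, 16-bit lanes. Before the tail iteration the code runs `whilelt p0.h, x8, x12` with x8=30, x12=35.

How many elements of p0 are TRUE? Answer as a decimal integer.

128-bit reg / 16-bit elem → 8 lanes
active while 30+j < 35, i.e. j ∈ [0,5) capped at 8 ⇒ 5

vl = 5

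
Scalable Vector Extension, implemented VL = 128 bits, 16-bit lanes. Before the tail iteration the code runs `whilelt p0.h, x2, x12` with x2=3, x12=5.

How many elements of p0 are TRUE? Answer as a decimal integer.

vl = 2

register lanes = 128/16 = 8
active while 3+j < 5, i.e. j ∈ [0,2) capped at 8 ⇒ 2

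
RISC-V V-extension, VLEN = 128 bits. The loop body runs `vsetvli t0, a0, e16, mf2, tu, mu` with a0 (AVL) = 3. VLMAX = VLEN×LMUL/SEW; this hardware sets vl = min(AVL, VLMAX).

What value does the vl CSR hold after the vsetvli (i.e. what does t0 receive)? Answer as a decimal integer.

VLMAX = VLEN×LMUL/SEW = 128×1/2/16 = 4
vl = min(AVL, VLMAX) = min(3, 4) = 3

vl = 3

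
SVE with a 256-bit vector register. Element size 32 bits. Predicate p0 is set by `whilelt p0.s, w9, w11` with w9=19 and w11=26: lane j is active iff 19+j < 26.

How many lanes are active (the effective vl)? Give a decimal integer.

vl = 7

lane count: 256 div 32 = 8
whilelt: lane j active iff 19+j < 26 → j < 7 → 7 active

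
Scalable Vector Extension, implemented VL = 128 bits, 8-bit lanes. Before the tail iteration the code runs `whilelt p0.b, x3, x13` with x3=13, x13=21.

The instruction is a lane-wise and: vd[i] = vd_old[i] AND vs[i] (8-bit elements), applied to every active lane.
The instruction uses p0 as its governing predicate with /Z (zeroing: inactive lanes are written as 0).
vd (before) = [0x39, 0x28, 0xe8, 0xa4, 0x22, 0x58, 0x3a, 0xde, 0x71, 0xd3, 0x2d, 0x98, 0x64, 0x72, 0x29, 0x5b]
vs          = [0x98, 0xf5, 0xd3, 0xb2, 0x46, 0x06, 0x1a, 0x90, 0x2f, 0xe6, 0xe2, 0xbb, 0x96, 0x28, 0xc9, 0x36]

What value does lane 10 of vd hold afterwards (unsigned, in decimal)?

lane count: 128 div 8 = 16
active while 13+j < 21, i.e. j ∈ [0,8) capped at 16 ⇒ 8
[0] and(0x39,0x98) = 0x18
[1] and(0x28,0xf5) = 0x20
[2] and(0xe8,0xd3) = 0xc0
[3] and(0xa4,0xb2) = 0xa0
[4] and(0x22,0x46) = 0x02
[5] and(0x58,0x06) = 0x00
[6] and(0x3a,0x1a) = 0x1a
[7] and(0xde,0x90) = 0x90
[8] tail/zero = 0x00
[9] tail/zero = 0x00
[10] tail/zero = 0x00
[11] tail/zero = 0x00
[12] tail/zero = 0x00
[13] tail/zero = 0x00
[14] tail/zero = 0x00
[15] tail/zero = 0x00

vd[10] = 0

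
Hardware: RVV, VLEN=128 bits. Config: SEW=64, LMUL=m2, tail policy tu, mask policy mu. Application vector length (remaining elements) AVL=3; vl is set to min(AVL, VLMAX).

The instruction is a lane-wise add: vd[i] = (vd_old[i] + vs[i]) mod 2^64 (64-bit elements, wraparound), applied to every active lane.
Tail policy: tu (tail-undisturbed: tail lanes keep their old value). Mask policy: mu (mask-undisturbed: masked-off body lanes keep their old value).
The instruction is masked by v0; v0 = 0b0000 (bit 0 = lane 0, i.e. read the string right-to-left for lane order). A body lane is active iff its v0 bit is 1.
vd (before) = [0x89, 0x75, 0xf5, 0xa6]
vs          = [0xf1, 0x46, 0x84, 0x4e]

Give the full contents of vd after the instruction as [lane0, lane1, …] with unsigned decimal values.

VLMAX = (128 × 2) / 64 = 4 lanes
vl ← min(3, 4) = 3
lane  0: mask-off/keep ⇒ 0x89
lane  1: mask-off/keep ⇒ 0x75
lane  2: mask-off/keep ⇒ 0xf5
lane  3: tail/keep ⇒ 0xa6

vd = [137, 117, 245, 166]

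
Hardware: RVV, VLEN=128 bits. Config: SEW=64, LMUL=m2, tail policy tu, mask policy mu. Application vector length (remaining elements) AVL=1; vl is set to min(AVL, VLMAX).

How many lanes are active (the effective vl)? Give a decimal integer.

vl = 1

VLMAX = (128 × 2) / 64 = 4 lanes
vl ← min(1, 4) = 1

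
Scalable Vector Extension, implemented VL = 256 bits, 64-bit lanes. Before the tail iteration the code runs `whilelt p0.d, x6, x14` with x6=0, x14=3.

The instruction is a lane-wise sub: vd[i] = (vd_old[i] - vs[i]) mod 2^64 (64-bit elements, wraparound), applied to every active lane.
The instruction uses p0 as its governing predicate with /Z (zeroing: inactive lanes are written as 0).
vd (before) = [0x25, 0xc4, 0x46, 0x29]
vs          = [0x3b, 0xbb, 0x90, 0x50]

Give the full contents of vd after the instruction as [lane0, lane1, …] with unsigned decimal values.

lane count: 256 div 64 = 4
whilelt: lane j active iff 0+j < 3 → j < 3 → 3 active
lane  0: sub(0x25,0x3b) ⇒ 0xffffffffffffffea
lane  1: sub(0xc4,0xbb) ⇒ 0x09
lane  2: sub(0x46,0x90) ⇒ 0xffffffffffffffb6
lane  3: tail/zero ⇒ 0x00

vd = [18446744073709551594, 9, 18446744073709551542, 0]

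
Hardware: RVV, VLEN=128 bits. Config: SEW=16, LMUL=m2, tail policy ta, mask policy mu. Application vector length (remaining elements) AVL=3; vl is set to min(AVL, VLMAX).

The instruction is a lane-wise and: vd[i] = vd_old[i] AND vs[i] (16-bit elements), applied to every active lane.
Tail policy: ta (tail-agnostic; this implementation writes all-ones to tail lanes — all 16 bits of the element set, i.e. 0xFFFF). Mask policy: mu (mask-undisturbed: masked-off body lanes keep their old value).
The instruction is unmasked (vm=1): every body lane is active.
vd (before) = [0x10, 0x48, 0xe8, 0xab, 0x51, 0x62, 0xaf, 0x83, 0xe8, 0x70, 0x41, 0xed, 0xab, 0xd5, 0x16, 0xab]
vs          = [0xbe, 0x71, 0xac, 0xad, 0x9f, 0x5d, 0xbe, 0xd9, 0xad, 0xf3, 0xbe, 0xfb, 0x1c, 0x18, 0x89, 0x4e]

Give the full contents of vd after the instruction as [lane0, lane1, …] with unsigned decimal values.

VLMAX = VLEN×LMUL/SEW = 128×2/16 = 16
vl ← min(3, 16) = 3
lane  0: and(0x10,0xbe) ⇒ 0x10
lane  1: and(0x48,0x71) ⇒ 0x40
lane  2: and(0xe8,0xac) ⇒ 0xa8
lane  3: tail/ones ⇒ 0xffff
lane  4: tail/ones ⇒ 0xffff
lane  5: tail/ones ⇒ 0xffff
lane  6: tail/ones ⇒ 0xffff
lane  7: tail/ones ⇒ 0xffff
lane  8: tail/ones ⇒ 0xffff
lane  9: tail/ones ⇒ 0xffff
lane 10: tail/ones ⇒ 0xffff
lane 11: tail/ones ⇒ 0xffff
lane 12: tail/ones ⇒ 0xffff
lane 13: tail/ones ⇒ 0xffff
lane 14: tail/ones ⇒ 0xffff
lane 15: tail/ones ⇒ 0xffff

vd = [16, 64, 168, 65535, 65535, 65535, 65535, 65535, 65535, 65535, 65535, 65535, 65535, 65535, 65535, 65535]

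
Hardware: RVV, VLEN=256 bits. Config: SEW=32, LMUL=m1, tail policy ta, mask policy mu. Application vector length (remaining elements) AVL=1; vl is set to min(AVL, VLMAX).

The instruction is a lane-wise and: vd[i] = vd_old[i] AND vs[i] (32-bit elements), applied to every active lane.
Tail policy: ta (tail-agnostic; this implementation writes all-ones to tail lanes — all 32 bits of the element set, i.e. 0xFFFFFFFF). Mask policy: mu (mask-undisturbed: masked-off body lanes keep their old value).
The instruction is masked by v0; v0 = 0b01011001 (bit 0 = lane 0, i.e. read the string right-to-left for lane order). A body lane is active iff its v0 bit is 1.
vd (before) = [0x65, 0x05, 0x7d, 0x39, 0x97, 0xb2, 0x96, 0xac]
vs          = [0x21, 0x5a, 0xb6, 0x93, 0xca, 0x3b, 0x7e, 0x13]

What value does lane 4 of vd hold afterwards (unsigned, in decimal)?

vd[4] = 4294967295

lanes per group: 256·1/32 = 8
vl ← min(1, 8) = 1
[0] and(0x65,0x21) = 0x21
[1] tail/ones = 0xffffffff
[2] tail/ones = 0xffffffff
[3] tail/ones = 0xffffffff
[4] tail/ones = 0xffffffff
[5] tail/ones = 0xffffffff
[6] tail/ones = 0xffffffff
[7] tail/ones = 0xffffffff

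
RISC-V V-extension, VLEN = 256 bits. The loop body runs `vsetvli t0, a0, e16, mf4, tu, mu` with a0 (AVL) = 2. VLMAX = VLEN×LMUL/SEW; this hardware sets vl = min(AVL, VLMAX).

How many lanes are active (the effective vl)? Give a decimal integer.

lanes per group: 256·1/4/16 = 4
vl = min(AVL, VLMAX) = min(2, 4) = 2

vl = 2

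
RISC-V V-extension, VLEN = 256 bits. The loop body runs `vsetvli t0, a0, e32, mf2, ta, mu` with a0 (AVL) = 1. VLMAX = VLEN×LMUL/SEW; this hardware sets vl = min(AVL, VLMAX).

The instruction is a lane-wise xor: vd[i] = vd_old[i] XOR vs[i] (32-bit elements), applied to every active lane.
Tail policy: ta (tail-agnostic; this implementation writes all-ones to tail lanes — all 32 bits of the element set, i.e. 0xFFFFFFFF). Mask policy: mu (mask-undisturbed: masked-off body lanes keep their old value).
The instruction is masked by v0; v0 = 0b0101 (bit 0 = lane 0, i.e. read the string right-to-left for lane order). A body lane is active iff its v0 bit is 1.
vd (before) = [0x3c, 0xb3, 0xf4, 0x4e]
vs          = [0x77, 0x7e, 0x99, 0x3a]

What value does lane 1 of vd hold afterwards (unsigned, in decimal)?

VLMAX = VLEN×LMUL/SEW = 256×1/2/32 = 4
vl ← min(1, 4) = 1
  i=0: xor(0x3c,0x77) → 75
  i=1: tail/ones → 4294967295
  i=2: tail/ones → 4294967295
  i=3: tail/ones → 4294967295

vd[1] = 4294967295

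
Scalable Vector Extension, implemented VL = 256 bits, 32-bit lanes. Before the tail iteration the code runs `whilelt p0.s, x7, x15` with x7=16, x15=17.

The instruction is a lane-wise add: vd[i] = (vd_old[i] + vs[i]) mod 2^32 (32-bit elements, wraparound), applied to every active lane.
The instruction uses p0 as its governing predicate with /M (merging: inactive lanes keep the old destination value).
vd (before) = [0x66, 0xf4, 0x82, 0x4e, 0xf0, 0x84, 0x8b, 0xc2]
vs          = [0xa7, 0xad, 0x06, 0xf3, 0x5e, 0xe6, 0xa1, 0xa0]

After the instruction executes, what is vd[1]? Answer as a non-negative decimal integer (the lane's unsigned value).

vd[1] = 244

256-bit reg / 32-bit elem → 8 lanes
whilelt: lane j active iff 16+j < 17 → j < 1 → 1 active
[0] add(0x66,0xa7) = 0x10d
[1] tail/keep = 0xf4
[2] tail/keep = 0x82
[3] tail/keep = 0x4e
[4] tail/keep = 0xf0
[5] tail/keep = 0x84
[6] tail/keep = 0x8b
[7] tail/keep = 0xc2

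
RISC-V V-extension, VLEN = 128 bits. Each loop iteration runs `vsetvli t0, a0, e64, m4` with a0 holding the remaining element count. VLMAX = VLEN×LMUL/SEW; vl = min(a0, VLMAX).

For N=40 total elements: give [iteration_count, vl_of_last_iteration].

[iterations, last_vl] = [5, 8]

VLMAX = (128 × 4) / 64 = 8 lanes
iterations = ceil(40/8) = 5; final-pass vl = 8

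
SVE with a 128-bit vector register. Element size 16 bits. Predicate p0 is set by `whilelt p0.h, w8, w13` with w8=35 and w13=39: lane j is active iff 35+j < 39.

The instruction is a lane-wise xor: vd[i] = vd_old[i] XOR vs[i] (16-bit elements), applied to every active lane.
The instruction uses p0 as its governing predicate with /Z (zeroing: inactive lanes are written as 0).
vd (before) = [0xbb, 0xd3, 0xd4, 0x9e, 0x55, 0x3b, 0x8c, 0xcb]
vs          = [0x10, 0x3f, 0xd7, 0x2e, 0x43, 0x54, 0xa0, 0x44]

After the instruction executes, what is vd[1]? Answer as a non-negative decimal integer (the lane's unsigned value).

lane count: 128 div 16 = 8
p0[j] = (35+j < 39); true for j=0..3 → 4 lanes set
[0] xor(0xbb,0x10) = 0xab
[1] xor(0xd3,0x3f) = 0xec
[2] xor(0xd4,0xd7) = 0x03
[3] xor(0x9e,0x2e) = 0xb0
[4] tail/zero = 0x00
[5] tail/zero = 0x00
[6] tail/zero = 0x00
[7] tail/zero = 0x00

vd[1] = 236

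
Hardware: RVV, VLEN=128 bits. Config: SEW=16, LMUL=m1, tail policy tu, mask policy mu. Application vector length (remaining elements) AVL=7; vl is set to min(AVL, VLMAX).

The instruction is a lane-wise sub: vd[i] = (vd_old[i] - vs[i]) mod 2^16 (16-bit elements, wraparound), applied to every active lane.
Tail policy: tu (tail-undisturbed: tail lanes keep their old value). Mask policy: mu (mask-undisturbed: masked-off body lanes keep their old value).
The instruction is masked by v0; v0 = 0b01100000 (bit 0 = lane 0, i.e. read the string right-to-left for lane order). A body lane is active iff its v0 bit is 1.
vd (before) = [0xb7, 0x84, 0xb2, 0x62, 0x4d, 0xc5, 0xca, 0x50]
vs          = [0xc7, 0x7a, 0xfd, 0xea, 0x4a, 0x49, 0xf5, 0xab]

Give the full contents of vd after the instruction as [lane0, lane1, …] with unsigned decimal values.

vd = [183, 132, 178, 98, 77, 124, 65493, 80]

VLMAX = (128 × 1) / 16 = 8 lanes
vl = min(AVL, VLMAX) = min(7, 8) = 7
  i=0: mask-off/keep → 183
  i=1: mask-off/keep → 132
  i=2: mask-off/keep → 178
  i=3: mask-off/keep → 98
  i=4: mask-off/keep → 77
  i=5: sub(0xc5,0x49) → 124
  i=6: sub(0xca,0xf5) → 65493
  i=7: tail/keep → 80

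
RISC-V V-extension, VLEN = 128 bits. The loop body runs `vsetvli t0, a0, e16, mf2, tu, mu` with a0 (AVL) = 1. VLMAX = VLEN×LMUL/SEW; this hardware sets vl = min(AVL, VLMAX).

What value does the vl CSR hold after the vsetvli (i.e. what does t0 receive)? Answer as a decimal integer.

vl = 1

VLMAX = (128 × 1/2) / 16 = 4 lanes
AVL=1 ≤ VLMAX=4, so vl = 1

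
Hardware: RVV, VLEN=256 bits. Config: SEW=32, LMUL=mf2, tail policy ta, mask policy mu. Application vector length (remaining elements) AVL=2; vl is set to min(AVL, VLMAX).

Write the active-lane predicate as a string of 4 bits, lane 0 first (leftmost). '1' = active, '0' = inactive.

lanes per group: 256·1/2/32 = 4
AVL=2 ≤ VLMAX=4, so vl = 2
bits (lane 0 leftmost): 1100

predicate = 1100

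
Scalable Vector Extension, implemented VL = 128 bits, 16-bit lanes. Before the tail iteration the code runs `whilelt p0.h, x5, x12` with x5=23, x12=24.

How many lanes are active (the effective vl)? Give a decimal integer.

register lanes = 128/16 = 8
p0[j] = (23+j < 24); true for j=0..0 → 1 lanes set

vl = 1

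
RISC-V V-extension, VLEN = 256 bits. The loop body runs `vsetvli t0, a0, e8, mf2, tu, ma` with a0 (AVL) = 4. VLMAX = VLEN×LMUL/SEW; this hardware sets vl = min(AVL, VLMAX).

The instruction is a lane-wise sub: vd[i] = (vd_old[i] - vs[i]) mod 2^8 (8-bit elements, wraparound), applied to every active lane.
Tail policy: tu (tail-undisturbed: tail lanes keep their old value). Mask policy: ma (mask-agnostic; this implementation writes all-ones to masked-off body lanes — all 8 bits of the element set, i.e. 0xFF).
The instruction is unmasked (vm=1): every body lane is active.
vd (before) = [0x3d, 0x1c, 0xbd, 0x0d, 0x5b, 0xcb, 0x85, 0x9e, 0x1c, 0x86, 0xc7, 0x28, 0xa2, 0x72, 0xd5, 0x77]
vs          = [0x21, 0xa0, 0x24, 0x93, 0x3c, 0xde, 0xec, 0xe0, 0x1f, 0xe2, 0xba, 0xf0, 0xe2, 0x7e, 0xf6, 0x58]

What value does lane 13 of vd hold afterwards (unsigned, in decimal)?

VLMAX = (256 × 1/2) / 8 = 16 lanes
AVL=4 ≤ VLMAX=16, so vl = 4
  i=0: sub(0x3d,0x21) → 28
  i=1: sub(0x1c,0xa0) → 124
  i=2: sub(0xbd,0x24) → 153
  i=3: sub(0x0d,0x93) → 122
  i=4: tail/keep → 91
  i=5: tail/keep → 203
  i=6: tail/keep → 133
  i=7: tail/keep → 158
  i=8: tail/keep → 28
  i=9: tail/keep → 134
  i=10: tail/keep → 199
  i=11: tail/keep → 40
  i=12: tail/keep → 162
  i=13: tail/keep → 114
  i=14: tail/keep → 213
  i=15: tail/keep → 119

vd[13] = 114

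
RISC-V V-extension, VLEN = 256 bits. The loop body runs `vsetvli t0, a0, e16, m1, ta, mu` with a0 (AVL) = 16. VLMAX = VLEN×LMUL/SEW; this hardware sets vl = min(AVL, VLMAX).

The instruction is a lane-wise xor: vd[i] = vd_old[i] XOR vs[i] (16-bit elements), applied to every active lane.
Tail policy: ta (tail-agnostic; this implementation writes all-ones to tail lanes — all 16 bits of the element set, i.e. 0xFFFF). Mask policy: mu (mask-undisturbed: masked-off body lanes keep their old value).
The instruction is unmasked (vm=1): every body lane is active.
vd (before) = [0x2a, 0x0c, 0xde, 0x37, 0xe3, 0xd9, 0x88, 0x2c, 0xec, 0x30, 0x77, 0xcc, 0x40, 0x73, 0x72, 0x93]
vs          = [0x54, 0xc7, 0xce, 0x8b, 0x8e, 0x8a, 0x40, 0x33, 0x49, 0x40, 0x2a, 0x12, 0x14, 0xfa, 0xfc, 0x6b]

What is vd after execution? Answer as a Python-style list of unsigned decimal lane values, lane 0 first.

VLMAX = (256 × 1) / 16 = 16 lanes
vl ← min(16, 16) = 16
[0] xor(0x2a,0x54) = 0x7e
[1] xor(0x0c,0xc7) = 0xcb
[2] xor(0xde,0xce) = 0x10
[3] xor(0x37,0x8b) = 0xbc
[4] xor(0xe3,0x8e) = 0x6d
[5] xor(0xd9,0x8a) = 0x53
[6] xor(0x88,0x40) = 0xc8
[7] xor(0x2c,0x33) = 0x1f
[8] xor(0xec,0x49) = 0xa5
[9] xor(0x30,0x40) = 0x70
[10] xor(0x77,0x2a) = 0x5d
[11] xor(0xcc,0x12) = 0xde
[12] xor(0x40,0x14) = 0x54
[13] xor(0x73,0xfa) = 0x89
[14] xor(0x72,0xfc) = 0x8e
[15] xor(0x93,0x6b) = 0xf8

vd = [126, 203, 16, 188, 109, 83, 200, 31, 165, 112, 93, 222, 84, 137, 142, 248]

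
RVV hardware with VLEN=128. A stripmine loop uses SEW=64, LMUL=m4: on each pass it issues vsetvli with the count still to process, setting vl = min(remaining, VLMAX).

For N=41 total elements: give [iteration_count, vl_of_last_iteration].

VLMAX = VLEN×LMUL/SEW = 128×4/64 = 8
41 elements at 8/iter → 6 passes, remainder 1 on the last

[iterations, last_vl] = [6, 1]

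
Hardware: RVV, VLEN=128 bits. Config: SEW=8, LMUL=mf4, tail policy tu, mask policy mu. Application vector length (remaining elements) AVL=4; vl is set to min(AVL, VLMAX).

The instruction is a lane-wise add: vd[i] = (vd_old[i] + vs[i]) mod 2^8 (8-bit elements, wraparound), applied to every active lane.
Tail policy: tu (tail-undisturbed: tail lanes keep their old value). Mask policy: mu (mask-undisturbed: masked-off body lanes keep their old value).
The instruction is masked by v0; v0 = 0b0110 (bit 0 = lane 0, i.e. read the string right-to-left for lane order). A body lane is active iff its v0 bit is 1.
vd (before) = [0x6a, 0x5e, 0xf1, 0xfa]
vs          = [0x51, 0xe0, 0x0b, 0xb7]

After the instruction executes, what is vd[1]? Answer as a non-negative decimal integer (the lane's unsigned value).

vd[1] = 62

VLMAX = (128 × 1/4) / 8 = 4 lanes
AVL=4 ≤ VLMAX=4, so vl = 4
  i=0: mask-off/keep → 106
  i=1: add(0x5e,0xe0) → 62
  i=2: add(0xf1,0x0b) → 252
  i=3: mask-off/keep → 250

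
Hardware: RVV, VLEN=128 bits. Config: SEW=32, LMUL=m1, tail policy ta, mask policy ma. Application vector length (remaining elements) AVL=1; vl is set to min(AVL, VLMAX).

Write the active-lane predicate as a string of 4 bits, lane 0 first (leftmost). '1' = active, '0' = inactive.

predicate = 1000

VLMAX = (128 × 1) / 32 = 4 lanes
vl ← min(1, 4) = 1
bits (lane 0 leftmost): 1000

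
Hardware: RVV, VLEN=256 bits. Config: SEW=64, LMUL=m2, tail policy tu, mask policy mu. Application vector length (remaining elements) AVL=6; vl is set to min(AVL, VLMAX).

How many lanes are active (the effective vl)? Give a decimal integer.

vl = 6

lanes per group: 256·2/64 = 8
vl ← min(6, 8) = 6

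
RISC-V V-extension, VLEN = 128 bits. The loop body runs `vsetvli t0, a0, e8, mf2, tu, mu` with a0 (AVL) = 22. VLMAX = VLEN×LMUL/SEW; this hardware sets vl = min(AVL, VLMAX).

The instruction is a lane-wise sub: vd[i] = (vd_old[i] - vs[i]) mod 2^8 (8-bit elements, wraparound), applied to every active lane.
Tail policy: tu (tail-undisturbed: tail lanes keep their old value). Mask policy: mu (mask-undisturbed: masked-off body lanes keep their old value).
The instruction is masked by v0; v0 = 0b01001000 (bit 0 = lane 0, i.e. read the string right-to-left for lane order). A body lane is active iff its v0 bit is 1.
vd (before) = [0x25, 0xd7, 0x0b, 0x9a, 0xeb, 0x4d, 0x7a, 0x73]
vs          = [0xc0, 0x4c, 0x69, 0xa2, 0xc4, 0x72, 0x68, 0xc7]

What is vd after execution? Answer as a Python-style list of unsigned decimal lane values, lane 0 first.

vd = [37, 215, 11, 248, 235, 77, 18, 115]

VLMAX = (128 × 1/2) / 8 = 8 lanes
vl = min(AVL, VLMAX) = min(22, 8) = 8
[0] mask-off/keep = 0x25
[1] mask-off/keep = 0xd7
[2] mask-off/keep = 0x0b
[3] sub(0x9a,0xa2) = 0xf8
[4] mask-off/keep = 0xeb
[5] mask-off/keep = 0x4d
[6] sub(0x7a,0x68) = 0x12
[7] mask-off/keep = 0x73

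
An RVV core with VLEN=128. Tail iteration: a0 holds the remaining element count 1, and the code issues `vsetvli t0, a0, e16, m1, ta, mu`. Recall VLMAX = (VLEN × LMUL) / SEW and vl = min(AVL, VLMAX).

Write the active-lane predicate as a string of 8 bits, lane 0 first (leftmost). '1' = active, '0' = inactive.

VLMAX = VLEN×LMUL/SEW = 128×1/16 = 8
vl = min(AVL, VLMAX) = min(1, 8) = 1
bits (lane 0 leftmost): 10000000

predicate = 10000000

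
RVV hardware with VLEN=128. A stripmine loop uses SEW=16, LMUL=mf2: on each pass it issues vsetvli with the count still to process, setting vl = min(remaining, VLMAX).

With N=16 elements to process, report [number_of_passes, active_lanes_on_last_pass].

[iterations, last_vl] = [4, 4]

lanes per group: 128·1/2/16 = 4
16 elements at 4/iter → 4 passes, remainder 4 on the last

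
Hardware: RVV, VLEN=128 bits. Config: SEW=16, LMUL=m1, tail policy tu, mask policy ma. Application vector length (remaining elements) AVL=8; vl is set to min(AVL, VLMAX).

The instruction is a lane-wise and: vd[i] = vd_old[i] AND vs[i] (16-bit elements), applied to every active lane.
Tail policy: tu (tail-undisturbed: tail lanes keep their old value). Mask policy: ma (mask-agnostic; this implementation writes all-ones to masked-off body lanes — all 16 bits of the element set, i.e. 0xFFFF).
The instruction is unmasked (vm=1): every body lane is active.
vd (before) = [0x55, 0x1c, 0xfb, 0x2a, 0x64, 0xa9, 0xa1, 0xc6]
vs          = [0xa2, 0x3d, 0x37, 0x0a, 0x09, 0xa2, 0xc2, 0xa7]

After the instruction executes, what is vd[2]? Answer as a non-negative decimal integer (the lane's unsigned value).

VLMAX = VLEN×LMUL/SEW = 128×1/16 = 8
vl = min(AVL, VLMAX) = min(8, 8) = 8
  i=0: and(0x55,0xa2) → 0
  i=1: and(0x1c,0x3d) → 28
  i=2: and(0xfb,0x37) → 51
  i=3: and(0x2a,0x0a) → 10
  i=4: and(0x64,0x09) → 0
  i=5: and(0xa9,0xa2) → 160
  i=6: and(0xa1,0xc2) → 128
  i=7: and(0xc6,0xa7) → 134

vd[2] = 51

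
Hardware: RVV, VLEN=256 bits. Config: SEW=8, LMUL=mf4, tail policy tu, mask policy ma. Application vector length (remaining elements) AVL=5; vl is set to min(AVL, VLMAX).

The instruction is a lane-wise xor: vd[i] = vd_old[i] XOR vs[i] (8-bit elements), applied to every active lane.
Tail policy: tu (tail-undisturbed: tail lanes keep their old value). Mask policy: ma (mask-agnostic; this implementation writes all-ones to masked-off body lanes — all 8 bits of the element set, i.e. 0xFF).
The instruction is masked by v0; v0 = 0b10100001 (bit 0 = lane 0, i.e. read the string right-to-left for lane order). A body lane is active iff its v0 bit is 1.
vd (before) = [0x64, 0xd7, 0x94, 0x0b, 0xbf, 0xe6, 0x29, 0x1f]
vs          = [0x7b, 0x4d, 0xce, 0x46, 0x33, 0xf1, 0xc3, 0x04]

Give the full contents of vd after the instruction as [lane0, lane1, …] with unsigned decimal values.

vd = [31, 255, 255, 255, 255, 230, 41, 31]

VLMAX = (256 × 1/4) / 8 = 8 lanes
vl = min(AVL, VLMAX) = min(5, 8) = 5
  i=0: xor(0x64,0x7b) → 31
  i=1: mask-off/ones → 255
  i=2: mask-off/ones → 255
  i=3: mask-off/ones → 255
  i=4: mask-off/ones → 255
  i=5: tail/keep → 230
  i=6: tail/keep → 41
  i=7: tail/keep → 31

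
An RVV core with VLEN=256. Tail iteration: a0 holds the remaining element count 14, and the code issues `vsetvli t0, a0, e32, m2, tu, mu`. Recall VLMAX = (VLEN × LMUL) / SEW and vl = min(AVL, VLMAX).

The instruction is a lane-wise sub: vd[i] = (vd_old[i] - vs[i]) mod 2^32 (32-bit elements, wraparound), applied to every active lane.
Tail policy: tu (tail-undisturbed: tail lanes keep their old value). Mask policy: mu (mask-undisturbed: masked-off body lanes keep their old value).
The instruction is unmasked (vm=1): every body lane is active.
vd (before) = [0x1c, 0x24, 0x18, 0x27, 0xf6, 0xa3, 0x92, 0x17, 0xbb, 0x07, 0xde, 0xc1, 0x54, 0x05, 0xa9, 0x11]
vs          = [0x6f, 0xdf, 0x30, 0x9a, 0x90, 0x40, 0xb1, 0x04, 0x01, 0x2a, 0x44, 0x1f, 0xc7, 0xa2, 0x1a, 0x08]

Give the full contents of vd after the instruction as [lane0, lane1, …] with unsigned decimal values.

vd = [4294967213, 4294967109, 4294967272, 4294967181, 102, 99, 4294967265, 19, 186, 4294967261, 154, 162, 4294967181, 4294967139, 169, 17]

lanes per group: 256·2/32 = 16
vl ← min(14, 16) = 14
[0] sub(0x1c,0x6f) = 0xffffffad
[1] sub(0x24,0xdf) = 0xffffff45
[2] sub(0x18,0x30) = 0xffffffe8
[3] sub(0x27,0x9a) = 0xffffff8d
[4] sub(0xf6,0x90) = 0x66
[5] sub(0xa3,0x40) = 0x63
[6] sub(0x92,0xb1) = 0xffffffe1
[7] sub(0x17,0x04) = 0x13
[8] sub(0xbb,0x01) = 0xba
[9] sub(0x07,0x2a) = 0xffffffdd
[10] sub(0xde,0x44) = 0x9a
[11] sub(0xc1,0x1f) = 0xa2
[12] sub(0x54,0xc7) = 0xffffff8d
[13] sub(0x05,0xa2) = 0xffffff63
[14] tail/keep = 0xa9
[15] tail/keep = 0x11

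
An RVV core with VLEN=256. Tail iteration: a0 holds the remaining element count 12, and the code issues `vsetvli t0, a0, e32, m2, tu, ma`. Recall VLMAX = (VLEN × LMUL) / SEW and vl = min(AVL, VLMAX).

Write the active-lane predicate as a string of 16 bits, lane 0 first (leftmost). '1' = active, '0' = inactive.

predicate = 1111111111110000

lanes per group: 256·2/32 = 16
vl ← min(12, 16) = 12
bits (lane 0 leftmost): 1111111111110000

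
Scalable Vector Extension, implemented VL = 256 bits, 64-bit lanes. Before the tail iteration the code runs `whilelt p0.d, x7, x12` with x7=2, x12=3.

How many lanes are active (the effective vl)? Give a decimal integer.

vl = 1

256-bit reg / 64-bit elem → 4 lanes
whilelt: lane j active iff 2+j < 3 → j < 1 → 1 active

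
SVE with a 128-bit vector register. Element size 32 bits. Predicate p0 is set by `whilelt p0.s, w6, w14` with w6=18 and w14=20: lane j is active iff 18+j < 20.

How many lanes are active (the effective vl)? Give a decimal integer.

vl = 2

lane count: 128 div 32 = 4
active while 18+j < 20, i.e. j ∈ [0,2) capped at 4 ⇒ 2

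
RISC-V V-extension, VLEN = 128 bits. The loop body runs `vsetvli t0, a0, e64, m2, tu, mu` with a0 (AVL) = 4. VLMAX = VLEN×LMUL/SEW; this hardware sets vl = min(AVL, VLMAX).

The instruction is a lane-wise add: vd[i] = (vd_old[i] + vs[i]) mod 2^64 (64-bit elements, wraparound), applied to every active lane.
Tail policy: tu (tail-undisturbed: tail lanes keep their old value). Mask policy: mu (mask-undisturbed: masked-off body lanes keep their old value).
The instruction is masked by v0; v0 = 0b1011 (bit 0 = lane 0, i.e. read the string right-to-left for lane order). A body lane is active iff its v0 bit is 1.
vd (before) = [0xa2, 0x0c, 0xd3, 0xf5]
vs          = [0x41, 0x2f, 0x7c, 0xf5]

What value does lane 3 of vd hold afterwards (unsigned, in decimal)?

vd[3] = 490

lanes per group: 128·2/64 = 4
vl ← min(4, 4) = 4
  i=0: add(0xa2,0x41) → 227
  i=1: add(0x0c,0x2f) → 59
  i=2: mask-off/keep → 211
  i=3: add(0xf5,0xf5) → 490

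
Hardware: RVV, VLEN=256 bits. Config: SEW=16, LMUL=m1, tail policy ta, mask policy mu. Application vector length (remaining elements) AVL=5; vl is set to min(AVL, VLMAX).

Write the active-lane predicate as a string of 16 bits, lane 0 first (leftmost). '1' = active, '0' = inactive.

predicate = 1111100000000000

lanes per group: 256·1/16 = 16
AVL=5 ≤ VLMAX=16, so vl = 5
bits (lane 0 leftmost): 1111100000000000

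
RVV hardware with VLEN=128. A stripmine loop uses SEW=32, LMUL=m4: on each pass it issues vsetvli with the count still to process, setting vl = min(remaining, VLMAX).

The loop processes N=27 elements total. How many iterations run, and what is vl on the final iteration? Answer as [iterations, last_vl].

[iterations, last_vl] = [2, 11]

lanes per group: 128·4/32 = 16
iterations = ceil(27/16) = 2; final-pass vl = 11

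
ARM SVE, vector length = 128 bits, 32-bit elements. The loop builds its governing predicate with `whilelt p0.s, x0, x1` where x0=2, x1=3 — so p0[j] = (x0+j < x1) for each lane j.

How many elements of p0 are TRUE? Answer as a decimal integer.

lane count: 128 div 32 = 4
p0[j] = (2+j < 3); true for j=0..0 → 1 lanes set

vl = 1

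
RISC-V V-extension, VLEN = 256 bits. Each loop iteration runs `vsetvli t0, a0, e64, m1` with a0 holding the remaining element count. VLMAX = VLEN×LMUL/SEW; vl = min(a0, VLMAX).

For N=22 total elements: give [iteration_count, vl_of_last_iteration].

[iterations, last_vl] = [6, 2]

VLMAX = VLEN×LMUL/SEW = 256×1/64 = 4
22 elements at 4/iter → 6 passes, remainder 2 on the last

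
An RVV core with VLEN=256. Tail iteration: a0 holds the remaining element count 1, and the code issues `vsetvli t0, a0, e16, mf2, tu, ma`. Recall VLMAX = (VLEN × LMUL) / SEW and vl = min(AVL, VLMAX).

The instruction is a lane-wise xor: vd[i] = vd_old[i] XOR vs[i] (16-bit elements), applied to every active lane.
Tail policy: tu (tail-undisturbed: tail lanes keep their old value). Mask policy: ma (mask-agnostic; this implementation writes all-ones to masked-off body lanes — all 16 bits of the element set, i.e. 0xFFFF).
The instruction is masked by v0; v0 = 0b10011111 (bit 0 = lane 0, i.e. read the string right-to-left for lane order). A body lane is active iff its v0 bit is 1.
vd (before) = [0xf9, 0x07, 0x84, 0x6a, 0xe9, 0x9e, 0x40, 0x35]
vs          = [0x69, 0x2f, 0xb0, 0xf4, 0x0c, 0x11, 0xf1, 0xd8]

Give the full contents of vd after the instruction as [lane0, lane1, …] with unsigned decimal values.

VLMAX = (256 × 1/2) / 16 = 8 lanes
AVL=1 ≤ VLMAX=8, so vl = 1
lane  0: xor(0xf9,0x69) ⇒ 0x90
lane  1: tail/keep ⇒ 0x07
lane  2: tail/keep ⇒ 0x84
lane  3: tail/keep ⇒ 0x6a
lane  4: tail/keep ⇒ 0xe9
lane  5: tail/keep ⇒ 0x9e
lane  6: tail/keep ⇒ 0x40
lane  7: tail/keep ⇒ 0x35

vd = [144, 7, 132, 106, 233, 158, 64, 53]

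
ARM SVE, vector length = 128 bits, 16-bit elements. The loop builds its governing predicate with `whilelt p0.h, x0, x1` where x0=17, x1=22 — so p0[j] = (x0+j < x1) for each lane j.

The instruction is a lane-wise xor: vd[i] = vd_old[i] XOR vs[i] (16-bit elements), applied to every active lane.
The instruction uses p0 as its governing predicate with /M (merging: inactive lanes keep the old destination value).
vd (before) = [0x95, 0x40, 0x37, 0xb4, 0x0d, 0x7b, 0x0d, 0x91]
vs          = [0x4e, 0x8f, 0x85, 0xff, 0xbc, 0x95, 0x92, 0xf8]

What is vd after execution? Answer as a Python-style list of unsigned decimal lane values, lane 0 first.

vd = [219, 207, 178, 75, 177, 123, 13, 145]

128-bit reg / 16-bit elem → 8 lanes
whilelt: lane j active iff 17+j < 22 → j < 5 → 5 active
vd[0] xor(0x95,0x4e) -> 0xdb
vd[1] xor(0x40,0x8f) -> 0xcf
vd[2] xor(0x37,0x85) -> 0xb2
vd[3] xor(0xb4,0xff) -> 0x4b
vd[4] xor(0x0d,0xbc) -> 0xb1
vd[5] tail/keep -> 0x7b
vd[6] tail/keep -> 0x0d
vd[7] tail/keep -> 0x91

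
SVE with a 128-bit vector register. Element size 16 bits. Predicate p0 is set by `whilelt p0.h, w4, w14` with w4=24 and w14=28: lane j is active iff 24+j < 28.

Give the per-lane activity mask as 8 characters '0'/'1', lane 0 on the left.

predicate = 11110000

register lanes = 128/16 = 8
p0[j] = (24+j < 28); true for j=0..3 → 4 lanes set
bits (lane 0 leftmost): 11110000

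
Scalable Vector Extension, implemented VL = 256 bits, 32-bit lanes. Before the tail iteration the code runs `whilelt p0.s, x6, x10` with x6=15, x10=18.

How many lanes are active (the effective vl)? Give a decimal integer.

256-bit reg / 32-bit elem → 8 lanes
whilelt: lane j active iff 15+j < 18 → j < 3 → 3 active

vl = 3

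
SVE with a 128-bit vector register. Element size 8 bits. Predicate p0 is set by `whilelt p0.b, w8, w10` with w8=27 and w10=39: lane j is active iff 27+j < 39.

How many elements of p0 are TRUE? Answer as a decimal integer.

lane count: 128 div 8 = 16
p0[j] = (27+j < 39); true for j=0..11 → 12 lanes set

vl = 12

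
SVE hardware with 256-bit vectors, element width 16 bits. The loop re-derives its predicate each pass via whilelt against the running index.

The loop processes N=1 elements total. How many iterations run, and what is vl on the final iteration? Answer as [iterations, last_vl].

[iterations, last_vl] = [1, 1]

register lanes = 256/16 = 16
iterations = ceil(1/16) = 1; final-pass vl = 1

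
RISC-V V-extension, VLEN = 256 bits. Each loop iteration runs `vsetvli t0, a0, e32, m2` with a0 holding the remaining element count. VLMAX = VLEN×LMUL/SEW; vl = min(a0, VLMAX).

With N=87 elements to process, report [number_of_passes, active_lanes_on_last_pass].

[iterations, last_vl] = [6, 7]

lanes per group: 256·2/32 = 16
iterations = ceil(87/16) = 6; final-pass vl = 7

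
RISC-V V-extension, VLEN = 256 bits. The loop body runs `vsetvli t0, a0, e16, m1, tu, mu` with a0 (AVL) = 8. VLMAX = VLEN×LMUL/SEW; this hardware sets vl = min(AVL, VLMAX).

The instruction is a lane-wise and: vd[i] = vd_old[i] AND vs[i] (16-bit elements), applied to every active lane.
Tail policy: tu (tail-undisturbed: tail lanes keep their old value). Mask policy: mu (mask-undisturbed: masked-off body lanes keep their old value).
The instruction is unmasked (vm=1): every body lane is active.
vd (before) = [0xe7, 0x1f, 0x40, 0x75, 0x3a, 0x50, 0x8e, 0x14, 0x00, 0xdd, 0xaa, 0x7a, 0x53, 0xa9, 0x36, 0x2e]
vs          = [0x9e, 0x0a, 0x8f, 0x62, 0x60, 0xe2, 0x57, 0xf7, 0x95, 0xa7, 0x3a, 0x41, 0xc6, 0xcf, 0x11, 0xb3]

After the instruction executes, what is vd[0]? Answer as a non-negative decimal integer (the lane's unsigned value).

VLMAX = VLEN×LMUL/SEW = 256×1/16 = 16
vl = min(AVL, VLMAX) = min(8, 16) = 8
[0] and(0xe7,0x9e) = 0x86
[1] and(0x1f,0x0a) = 0x0a
[2] and(0x40,0x8f) = 0x00
[3] and(0x75,0x62) = 0x60
[4] and(0x3a,0x60) = 0x20
[5] and(0x50,0xe2) = 0x40
[6] and(0x8e,0x57) = 0x06
[7] and(0x14,0xf7) = 0x14
[8] tail/keep = 0x00
[9] tail/keep = 0xdd
[10] tail/keep = 0xaa
[11] tail/keep = 0x7a
[12] tail/keep = 0x53
[13] tail/keep = 0xa9
[14] tail/keep = 0x36
[15] tail/keep = 0x2e

vd[0] = 134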